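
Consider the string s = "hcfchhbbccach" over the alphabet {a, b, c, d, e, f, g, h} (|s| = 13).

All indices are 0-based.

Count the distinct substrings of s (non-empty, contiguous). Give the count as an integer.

82

rank | idx | suffix
   0 |  10 | ach
   1 |   6 | bbccach
   2 |   7 | bccach
   3 |   9 | cach
   4 |   8 | ccach
   5 |   1 | cfchhbbccach
   6 |  11 | ch
   7 |   3 | chhbbccach
   8 |   2 | fchhbbccach
   9 |  12 | h
  10 |   5 | hbbccach
  11 |   0 | hcfchhbbccach
  12 |   4 | hhbbccach

SA = [10, 6, 7, 9, 8, 1, 11, 3, 2, 12, 5, 0, 4]
rank  pair      lcp
   1  s[10:],s[6:]  0  ''
   2  s[6:],s[7:]  1  'b'
   3  s[7:],s[9:]  0  ''
   4  s[9:],s[8:]  1  'c'
   5  s[8:],s[1:]  1  'c'
   6  s[1:],s[11:]  1  'c'
   7  s[11:],s[3:]  2  'ch'
   8  s[3:],s[2:]  0  ''
   9  s[2:],s[12:]  0  ''
  10  s[12:],s[5:]  1  'h'
  11  s[5:],s[0:]  1  'h'
  12  s[0:],s[4:]  1  'h'

n(n+1)/2 = 13·14/2 = 91
Σ LCP = 0 + 0 + 1 + 0 + 1 + 1 + 1 + 2 + 0 + 0 + 1 + 1 + 1 = 9
distinct = 91 − 9 = 82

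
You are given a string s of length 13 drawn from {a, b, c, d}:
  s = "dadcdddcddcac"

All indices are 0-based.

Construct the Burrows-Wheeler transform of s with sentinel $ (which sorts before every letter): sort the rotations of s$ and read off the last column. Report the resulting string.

rank  rotation        last
    0  $dadcdddcddcac  c
    1  ac$dadcdddcddc  c
    2  adcdddcddcac$d  d
    3  c$dadcdddcddca  a
    4  cac$dadcdddcdd  d
    5  cddcac$dadcddd  d
    6  cdddcddcac$dad  d
    7  dadcdddcddcac$  $
    8  dcac$dadcdddcd  d
    9  dcddcac$dadcdd  d
   10  dcdddcddcac$da  a
   11  ddcac$dadcdddc  c
   12  ddcddcac$dadcd  d
   13  dddcddcac$dadc  c

ccdaddd$ddacdc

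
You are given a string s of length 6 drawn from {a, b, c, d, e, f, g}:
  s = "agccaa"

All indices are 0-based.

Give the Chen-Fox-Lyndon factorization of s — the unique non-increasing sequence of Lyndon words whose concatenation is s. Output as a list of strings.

["agcc", "a", "a"]

emit factor 1: 'agcc' (i=0, period=4)
emit factor 2: 'a' (i=4, period=1)
emit factor 3: 'a' (i=5, period=1)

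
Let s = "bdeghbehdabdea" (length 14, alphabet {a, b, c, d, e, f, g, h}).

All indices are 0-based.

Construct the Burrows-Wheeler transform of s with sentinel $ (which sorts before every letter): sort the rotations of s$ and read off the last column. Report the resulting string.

rank  rotation         last
    0  $bdeghbehdabdea  a
    1  a$bdeghbehdabde  e
    2  abdea$bdeghbehd  d
    3  bdea$bdeghbehda  a
    4  bdeghbehdabdea$  $
    5  behdabdea$bdegh  h
    6  dabdea$bdeghbeh  h
    7  dea$bdeghbehdab  b
    8  deghbehdabdea$b  b
    9  ea$bdeghbehdabd  d
   10  eghbehdabdea$bd  d
   11  ehdabdea$bdeghb  b
   12  ghbehdabdea$bde  e
   13  hbehdabdea$bdeg  g
   14  hdabdea$bdeghbe  e

aeda$hhbbddbege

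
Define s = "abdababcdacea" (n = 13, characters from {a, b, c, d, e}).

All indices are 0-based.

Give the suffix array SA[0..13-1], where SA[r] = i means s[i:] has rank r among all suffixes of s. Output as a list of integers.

sorted suffixes:
  #0 SA[0]=12  'a'
  #1 SA[1]=3  'ababcdacea'
  #2 SA[2]=5  'abcdacea'
  #3 SA[3]=0  'abdababcdacea'
  #4 SA[4]=9  'acea'
  #5 SA[5]=4  'babcdacea'
  #6 SA[6]=6  'bcdacea'
  #7 SA[7]=1  'bdababcdacea'
  #8 SA[8]=7  'cdacea'
  #9 SA[9]=10  'cea'
  #10 SA[10]=2  'dababcdacea'
  #11 SA[11]=8  'dacea'
  #12 SA[12]=11  'ea'

[12, 3, 5, 0, 9, 4, 6, 1, 7, 10, 2, 8, 11]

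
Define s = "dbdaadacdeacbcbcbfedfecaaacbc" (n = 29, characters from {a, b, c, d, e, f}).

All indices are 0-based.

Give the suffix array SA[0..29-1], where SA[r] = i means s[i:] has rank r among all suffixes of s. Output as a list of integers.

[23, 24, 3, 25, 10, 6, 4, 27, 12, 14, 1, 16, 28, 22, 26, 11, 13, 15, 7, 2, 5, 0, 8, 19, 9, 21, 18, 20, 17]

rank→(start, suffix):
  0 → (23, 'aaacbc')
  1 → (24, 'aacbc')
  2 → (3, 'aadacdeacbcbcbfedfecaaacbc')
  3 → (25, 'acbc')
  4 → (10, 'acbcbcbfedfecaaacbc')
  5 → (6, 'acdeacbcbcbfedfecaaacbc')
  6 → (4, 'adacdeacbcbcbfedfecaaacbc')
  7 → (27, 'bc')
  8 → (12, 'bcbcbfedfecaaacbc')
  9 → (14, 'bcbfedfecaaacbc')
  10 → (1, 'bdaadacdeacbcbcbfedfecaaacbc')
  11 → (16, 'bfedfecaaacbc')
  12 → (28, 'c')
  13 → (22, 'caaacbc')
  14 → (26, 'cbc')
  15 → (11, 'cbcbcbfedfecaaacbc')
  16 → (13, 'cbcbfedfecaaacbc')
  17 → (15, 'cbfedfecaaacbc')
  18 → (7, 'cdeacbcbcbfedfecaaacbc')
  19 → (2, 'daadacdeacbcbcbfedfecaaacbc')
  20 → (5, 'dacdeacbcbcbfedfecaaacbc')
  21 → (0, 'dbdaadacdeacbcbcbfedfecaaacbc')
  22 → (8, 'deacbcbcbfedfecaaacbc')
  23 → (19, 'dfecaaacbc')
  24 → (9, 'eacbcbcbfedfecaaacbc')
  25 → (21, 'ecaaacbc')
  26 → (18, 'edfecaaacbc')
  27 → (20, 'fecaaacbc')
  28 → (17, 'fedfecaaacbc')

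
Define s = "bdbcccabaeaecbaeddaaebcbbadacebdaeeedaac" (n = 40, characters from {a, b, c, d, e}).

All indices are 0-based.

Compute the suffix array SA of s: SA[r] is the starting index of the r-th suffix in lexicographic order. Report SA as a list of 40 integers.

[37, 18, 6, 38, 27, 25, 8, 19, 10, 14, 32, 24, 7, 13, 23, 21, 2, 30, 0, 39, 5, 12, 22, 4, 3, 28, 36, 17, 26, 31, 1, 16, 9, 20, 29, 11, 35, 15, 34, 33]

sorted suffixes:
  #0 SA[0]=37  'aac'
  #1 SA[1]=18  'aaebcbbadacebdaeeedaac'
  #2 SA[2]=6  'abaeaecbaeddaaebcbbadacebdaeeedaac'
  #3 SA[3]=38  'ac'
  #4 SA[4]=27  'acebdaeeedaac'
  #5 SA[5]=25  'adacebdaeeedaac'
  #6 SA[6]=8  'aeaecbaeddaaebcbbadacebdaeeedaac'
  #7 SA[7]=19  'aebcbbadacebdaeeedaac'
  #8 SA[8]=10  'aecbaeddaaebcbbadacebdaeeedaac'
  #9 SA[9]=14  'aeddaaebcbbadacebdaeeedaac'
  #10 SA[10]=32  'aeeedaac'
  #11 SA[11]=24  'badacebdaeeedaac'
  #12 SA[12]=7  'baeaecbaeddaaebcbbadacebdaeeedaac'
  #13 SA[13]=13  'baeddaaebcbbadacebdaeeedaac'
  #14 SA[14]=23  'bbadacebdaeeedaac'
  #15 SA[15]=21  'bcbbadacebdaeeedaac'
  #16 SA[16]=2  'bcccabaeaecbaeddaaebcbbadacebdaeeedaac'
  #17 SA[17]=30  'bdaeeedaac'
  #18 SA[18]=0  'bdbcccabaeaecbaeddaaebcbbadacebdaeeedaac'
  #19 SA[19]=39  'c'
  #20 SA[20]=5  'cabaeaecbaeddaaebcbbadacebdaeeedaac'
  #21 SA[21]=12  'cbaeddaaebcbbadacebdaeeedaac'
  #22 SA[22]=22  'cbbadacebdaeeedaac'
  #23 SA[23]=4  'ccabaeaecbaeddaaebcbbadacebdaeeedaac'
  #24 SA[24]=3  'cccabaeaecbaeddaaebcbbadacebdaeeedaac'
  #25 SA[25]=28  'cebdaeeedaac'
  #26 SA[26]=36  'daac'
  #27 SA[27]=17  'daaebcbbadacebdaeeedaac'
  #28 SA[28]=26  'dacebdaeeedaac'
  #29 SA[29]=31  'daeeedaac'
  #30 SA[30]=1  'dbcccabaeaecbaeddaaebcbbadacebdaeeedaac'
  #31 SA[31]=16  'ddaaebcbbadacebdaeeedaac'
  #32 SA[32]=9  'eaecbaeddaaebcbbadacebdaeeedaac'
  #33 SA[33]=20  'ebcbbadacebdaeeedaac'
  #34 SA[34]=29  'ebdaeeedaac'
  #35 SA[35]=11  'ecbaeddaaebcbbadacebdaeeedaac'
  #36 SA[36]=35  'edaac'
  #37 SA[37]=15  'eddaaebcbbadacebdaeeedaac'
  #38 SA[38]=34  'eedaac'
  #39 SA[39]=33  'eeedaac'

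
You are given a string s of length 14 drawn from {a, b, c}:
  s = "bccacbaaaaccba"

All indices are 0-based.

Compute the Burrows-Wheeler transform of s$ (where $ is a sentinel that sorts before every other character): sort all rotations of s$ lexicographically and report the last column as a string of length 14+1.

rank  rotation         last
    0  $bccacbaaaaccba  a
    1  a$bccacbaaaaccb  b
    2  aaaaccba$bccacb  b
    3  aaaccba$bccacba  a
    4  aaccba$bccacbaa  a
    5  acbaaaaccba$bcc  c
    6  accba$bccacbaaa  a
    7  ba$bccacbaaaacc  c
    8  baaaaccba$bccac  c
    9  bccacbaaaaccba$  $
   10  cacbaaaaccba$bc  c
   11  cba$bccacbaaaac  c
   12  cbaaaaccba$bcca  a
   13  ccacbaaaaccba$b  b
   14  ccba$bccacbaaaa  a

abbaacacc$ccaba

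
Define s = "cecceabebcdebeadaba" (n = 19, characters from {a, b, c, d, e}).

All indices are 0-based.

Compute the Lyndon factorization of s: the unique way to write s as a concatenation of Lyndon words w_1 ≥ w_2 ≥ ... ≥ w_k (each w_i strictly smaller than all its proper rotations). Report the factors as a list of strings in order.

["ce", "cce", "abebcdebead", "ab", "a"]

emit factor 1: 'ce' (i=0, period=2)
emit factor 2: 'cce' (i=2, period=3)
emit factor 3: 'abebcdebead' (i=5, period=11)
emit factor 4: 'ab' (i=16, period=2)
emit factor 5: 'a' (i=18, period=1)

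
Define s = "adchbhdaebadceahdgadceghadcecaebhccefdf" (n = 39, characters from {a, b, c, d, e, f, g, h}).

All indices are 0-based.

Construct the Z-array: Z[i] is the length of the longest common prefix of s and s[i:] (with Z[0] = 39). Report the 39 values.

Z[0]=39
i=1: i≥r, start 0; Z[1]=0
i=2: i≥r, start 0; Z[2]=0
i=3: i≥r, start 0; Z[3]=0
i=4: i≥r, start 0; Z[4]=0
i=5: i≥r, start 0; Z[5]=0
i=6: i≥r, start 0; Z[6]=0
i=7: i≥r, start 0; Z[7]=1 scan→box=[7,8)
i=8: i≥r, start 0; Z[8]=0
i=9: i≥r, start 0; Z[9]=0
i=10: i≥r, start 0; Z[10]=3 scan→box=[10,13)
i=11: min(r-i=2, Z[1]=0)=0; Z[11]=0
i=12: min(r-i=1, Z[2]=0)=0; Z[12]=0
i=13: i≥r, start 0; Z[13]=0
i=14: i≥r, start 0; Z[14]=1 scan→box=[14,15)
i=15: i≥r, start 0; Z[15]=0
i=16: i≥r, start 0; Z[16]=0
i=17: i≥r, start 0; Z[17]=0
i=18: i≥r, start 0; Z[18]=3 scan→box=[18,21)
i=19: min(r-i=2, Z[1]=0)=0; Z[19]=0
i=20: min(r-i=1, Z[2]=0)=0; Z[20]=0
i=21: i≥r, start 0; Z[21]=0
i=22: i≥r, start 0; Z[22]=0
i=23: i≥r, start 0; Z[23]=0
i=24: i≥r, start 0; Z[24]=3 scan→box=[24,27)
i=25: min(r-i=2, Z[1]=0)=0; Z[25]=0
i=26: min(r-i=1, Z[2]=0)=0; Z[26]=0
i=27: i≥r, start 0; Z[27]=0
i=28: i≥r, start 0; Z[28]=0
i=29: i≥r, start 0; Z[29]=1 scan→box=[29,30)
i=30: i≥r, start 0; Z[30]=0
i=31: i≥r, start 0; Z[31]=0
i=32: i≥r, start 0; Z[32]=0
i=33: i≥r, start 0; Z[33]=0
i=34: i≥r, start 0; Z[34]=0
i=35: i≥r, start 0; Z[35]=0
i=36: i≥r, start 0; Z[36]=0
i=37: i≥r, start 0; Z[37]=0
i=38: i≥r, start 0; Z[38]=0

[39, 0, 0, 0, 0, 0, 0, 1, 0, 0, 3, 0, 0, 0, 1, 0, 0, 0, 3, 0, 0, 0, 0, 0, 3, 0, 0, 0, 0, 1, 0, 0, 0, 0, 0, 0, 0, 0, 0]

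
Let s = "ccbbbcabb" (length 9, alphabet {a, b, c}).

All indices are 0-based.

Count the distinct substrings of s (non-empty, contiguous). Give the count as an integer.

37

sorted suffixes:
  #0 SA[0]=6  'abb'
  #1 SA[1]=8  'b'
  #2 SA[2]=7  'bb'
  #3 SA[3]=2  'bbbcabb'
  #4 SA[4]=3  'bbcabb'
  #5 SA[5]=4  'bcabb'
  #6 SA[6]=5  'cabb'
  #7 SA[7]=1  'cbbbcabb'
  #8 SA[8]=0  'ccbbbcabb'

SA = [6, 8, 7, 2, 3, 4, 5, 1, 0]
i: (SA[i-1],SA[i]) lcp shared
  1: (6,8) 0 ''
  2: (8,7) 1 'b'
  3: (7,2) 2 'bb'
  4: (2,3) 2 'bb'
  5: (3,4) 1 'b'
  6: (4,5) 0 ''
  7: (5,1) 1 'c'
  8: (1,0) 1 'c'

n(n+1)/2 = 9·10/2 = 45
Σ LCP = 0 + 0 + 1 + 2 + 2 + 1 + 0 + 1 + 1 = 8
distinct = 45 − 8 = 37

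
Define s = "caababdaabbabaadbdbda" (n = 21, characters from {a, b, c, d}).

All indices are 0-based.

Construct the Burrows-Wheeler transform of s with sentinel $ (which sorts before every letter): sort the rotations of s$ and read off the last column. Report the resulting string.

adcdbbaabaabaadad$bbba

rank  rotation                last
    0  $caababdaabbabaadbdbda  a
    1  a$caababdaabbabaadbdbd  d
    2  aababdaabbabaadbdbda$c  c
    3  aabbabaadbdbda$caababd  d
    4  aadbdbda$caababdaabbab  b
    5  abaadbdbda$caababdaabb  b
    6  ababdaabbabaadbdbda$ca  a
    7  abbabaadbdbda$caababda  a
    8  abdaabbabaadbdbda$caab  b
    9  adbdbda$caababdaabbaba  a
   10  baadbdbda$caababdaabba  a
   11  babaadbdbda$caababdaab  b
   12  babdaabbabaadbdbda$caa  a
   13  bbabaadbdbda$caababdaa  a
   14  bda$caababdaabbabaadbd  d
   15  bdaabbabaadbdbda$caaba  a
   16  bdbda$caababdaabbabaad  d
   17  caababdaabbabaadbdbda$  $
   18  da$caababdaabbabaadbdb  b
   19  daabbabaadbdbda$caabab  b
   20  dbda$caababdaabbabaadb  b
   21  dbdbda$caababdaabbabaa  a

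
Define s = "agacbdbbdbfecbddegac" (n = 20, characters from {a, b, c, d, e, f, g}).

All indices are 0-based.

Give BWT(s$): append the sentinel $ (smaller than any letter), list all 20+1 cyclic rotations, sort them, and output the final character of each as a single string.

rank  rotation               last
    0  $agacbdbbdbfecbddegac  c
    1  ac$agacbdbbdbfecbddeg  g
    2  acbdbbdbfecbddegac$ag  g
    3  agacbdbbdbfecbddegac$  $
    4  bbdbfecbddegac$agacbd  d
    5  bdbbdbfecbddegac$agac  c
    6  bdbfecbddegac$agacbdb  b
    7  bddegac$agacbdbbdbfec  c
    8  bfecbddegac$agacbdbbd  d
    9  c$agacbdbbdbfecbddega  a
   10  cbdbbdbfecbddegac$aga  a
   11  cbddegac$agacbdbbdbfe  e
   12  dbbdbfecbddegac$agacb  b
   13  dbfecbddegac$agacbdbb  b
   14  ddegac$agacbdbbdbfecb  b
   15  degac$agacbdbbdbfecbd  d
   16  ecbddegac$agacbdbbdbf  f
   17  egac$agacbdbbdbfecbdd  d
   18  fecbddegac$agacbdbbdb  b
   19  gac$agacbdbbdbfecbdde  e
   20  gacbdbbdbfecbddegac$a  a

cgg$dcbcdaaebbbdfdbea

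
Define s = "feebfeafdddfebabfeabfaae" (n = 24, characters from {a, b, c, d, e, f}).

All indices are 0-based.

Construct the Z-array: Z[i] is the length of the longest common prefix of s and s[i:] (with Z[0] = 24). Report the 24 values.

[24, 0, 0, 0, 2, 0, 0, 1, 0, 0, 0, 2, 0, 0, 0, 0, 2, 0, 0, 0, 1, 0, 0, 0]

Z[0]=24
i=1: outside box; Z[1]=0
i=2: outside box; Z[2]=0
i=3: outside box; Z[3]=0
i=4: outside box; Z[4]=2 grow→box=[4,6)
i=5: min(r-i=1, Z[1]=0)=0; Z[5]=0
i=6: outside box; Z[6]=0
i=7: outside box; Z[7]=1 grow→box=[7,8)
i=8: outside box; Z[8]=0
i=9: outside box; Z[9]=0
i=10: outside box; Z[10]=0
i=11: outside box; Z[11]=2 grow→box=[11,13)
i=12: min(r-i=1, Z[1]=0)=0; Z[12]=0
i=13: outside box; Z[13]=0
i=14: outside box; Z[14]=0
i=15: outside box; Z[15]=0
i=16: outside box; Z[16]=2 grow→box=[16,18)
i=17: min(r-i=1, Z[1]=0)=0; Z[17]=0
i=18: outside box; Z[18]=0
i=19: outside box; Z[19]=0
i=20: outside box; Z[20]=1 grow→box=[20,21)
i=21: outside box; Z[21]=0
i=22: outside box; Z[22]=0
i=23: outside box; Z[23]=0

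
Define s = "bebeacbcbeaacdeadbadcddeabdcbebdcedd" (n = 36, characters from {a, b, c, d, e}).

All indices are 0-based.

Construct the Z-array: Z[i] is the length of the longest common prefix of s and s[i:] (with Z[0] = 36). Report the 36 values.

[36, 0, 2, 0, 0, 0, 1, 0, 2, 0, 0, 0, 0, 0, 0, 0, 0, 1, 0, 0, 0, 0, 0, 0, 0, 1, 0, 0, 3, 0, 1, 0, 0, 0, 0, 0]

Z[0]=36
i=1: fresh scan; Z[1]=0
i=2: fresh scan; Z[2]=2 extend→box=[2,4)
i=3: min(r-i=1, Z[1]=0)=0; Z[3]=0
i=4: fresh scan; Z[4]=0
i=5: fresh scan; Z[5]=0
i=6: fresh scan; Z[6]=1 extend→box=[6,7)
i=7: fresh scan; Z[7]=0
i=8: fresh scan; Z[8]=2 extend→box=[8,10)
i=9: min(r-i=1, Z[1]=0)=0; Z[9]=0
i=10: fresh scan; Z[10]=0
i=11: fresh scan; Z[11]=0
i=12: fresh scan; Z[12]=0
i=13: fresh scan; Z[13]=0
i=14: fresh scan; Z[14]=0
i=15: fresh scan; Z[15]=0
i=16: fresh scan; Z[16]=0
i=17: fresh scan; Z[17]=1 extend→box=[17,18)
i=18: fresh scan; Z[18]=0
i=19: fresh scan; Z[19]=0
i=20: fresh scan; Z[20]=0
i=21: fresh scan; Z[21]=0
i=22: fresh scan; Z[22]=0
i=23: fresh scan; Z[23]=0
i=24: fresh scan; Z[24]=0
i=25: fresh scan; Z[25]=1 extend→box=[25,26)
i=26: fresh scan; Z[26]=0
i=27: fresh scan; Z[27]=0
i=28: fresh scan; Z[28]=3 extend→box=[28,31)
i=29: min(r-i=2, Z[1]=0)=0; Z[29]=0
i=30: min(r-i=1, Z[2]=2)=1; Z[30]=1
i=31: fresh scan; Z[31]=0
i=32: fresh scan; Z[32]=0
i=33: fresh scan; Z[33]=0
i=34: fresh scan; Z[34]=0
i=35: fresh scan; Z[35]=0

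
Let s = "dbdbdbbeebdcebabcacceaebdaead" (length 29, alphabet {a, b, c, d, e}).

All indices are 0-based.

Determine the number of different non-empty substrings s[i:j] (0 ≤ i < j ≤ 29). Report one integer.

rank | idx | suffix
   0 |  14 | abcacceaebdaead
   1 |  17 | acceaebdaead
   2 |  27 | ad
   3 |  25 | aead
   4 |  21 | aebdaead
   5 |  13 | babcacceaebdaead
   6 |   5 | bbeebdcebabcacceaebdaead
   7 |  15 | bcacceaebdaead
   8 |  23 | bdaead
   9 |   3 | bdbbeebdcebabcacceaebdaead
  10 |   1 | bdbdbbeebdcebabcacceaebdaead
  11 |   9 | bdcebabcacceaebdaead
  12 |   6 | beebdcebabcacceaebdaead
  13 |  16 | cacceaebdaead
  14 |  18 | cceaebdaead
  15 |  19 | ceaebdaead
  16 |  11 | cebabcacceaebdaead
  17 |  28 | d
  18 |  24 | daead
  19 |   4 | dbbeebdcebabcacceaebdaead
  20 |   2 | dbdbbeebdcebabcacceaebdaead
  21 |   0 | dbdbdbbeebdcebabcacceaebdaead
  22 |  10 | dcebabcacceaebdaead
  23 |  26 | ead
  24 |  20 | eaebdaead
  25 |  12 | ebabcacceaebdaead
  26 |  22 | ebdaead
  27 |   8 | ebdcebabcacceaebdaead
  28 |   7 | eebdcebabcacceaebdaead

SA = [14, 17, 27, 25, 21, 13, 5, 15, 23, 3, 1, 9, 6, 16, 18, 19, 11, 28, 24, 4, 2, 0, 10, 26, 20, 12, 22, 8, 7]
rank  pair      lcp
   1  s[14:],s[17:]  1  'a'
   2  s[17:],s[27:]  1  'a'
   3  s[27:],s[25:]  1  'a'
   4  s[25:],s[21:]  2  'ae'
   5  s[21:],s[13:]  0  ''
   6  s[13:],s[5:]  1  'b'
   7  s[5:],s[15:]  1  'b'
   8  s[15:],s[23:]  1  'b'
   9  s[23:],s[3:]  2  'bd'
  10  s[3:],s[1:]  3  'bdb'
  11  s[1:],s[9:]  2  'bd'
  12  s[9:],s[6:]  1  'b'
  13  s[6:],s[16:]  0  ''
  14  s[16:],s[18:]  1  'c'
  15  s[18:],s[19:]  1  'c'
  16  s[19:],s[11:]  2  'ce'
  17  s[11:],s[28:]  0  ''
  18  s[28:],s[24:]  1  'd'
  19  s[24:],s[4:]  1  'd'
  20  s[4:],s[2:]  2  'db'
  21  s[2:],s[0:]  4  'dbdb'
  22  s[0:],s[10:]  1  'd'
  23  s[10:],s[26:]  0  ''
  24  s[26:],s[20:]  2  'ea'
  25  s[20:],s[12:]  1  'e'
  26  s[12:],s[22:]  2  'eb'
  27  s[22:],s[8:]  3  'ebd'
  28  s[8:],s[7:]  1  'e'

n(n+1)/2 = 29·30/2 = 435
Σ LCP = 0 + 1 + 1 + 1 + 2 + 0 + 1 + 1 + 1 + 2 + 3 + 2 + 1 + 0 + 1 + 1 + 2 + 0 + 1 + 1 + 2 + 4 + 1 + 0 + 2 + 1 + 2 + 3 + 1 = 38
distinct = 435 − 38 = 397

397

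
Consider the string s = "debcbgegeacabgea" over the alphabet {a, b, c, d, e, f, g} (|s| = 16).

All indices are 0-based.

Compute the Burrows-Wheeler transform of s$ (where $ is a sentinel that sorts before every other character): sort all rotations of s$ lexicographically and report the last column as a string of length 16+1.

rank  rotation           last
    0  $debcbgegeacabgea  a
    1  a$debcbgegeacabge  e
    2  abgea$debcbgegeac  c
    3  acabgea$debcbgege  e
    4  bcbgegeacabgea$de  e
    5  bgea$debcbgegeaca  a
    6  bgegeacabgea$debc  c
    7  cabgea$debcbgegea  a
    8  cbgegeacabgea$deb  b
    9  debcbgegeacabgea$  $
   10  ea$debcbgegeacabg  g
   11  eacabgea$debcbgeg  g
   12  ebcbgegeacabgea$d  d
   13  egeacabgea$debcbg  g
   14  gea$debcbgegeacab  b
   15  geacabgea$debcbge  e
   16  gegeacabgea$debcb  b

aeceeacab$ggdgbeb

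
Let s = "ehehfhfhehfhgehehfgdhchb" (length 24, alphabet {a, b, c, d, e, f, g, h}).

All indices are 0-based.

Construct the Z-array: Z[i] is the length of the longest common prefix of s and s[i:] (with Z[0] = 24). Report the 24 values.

Z[0]=24
i=1: fresh scan; Z[1]=0
i=2: fresh scan; Z[2]=2 grow→box=[2,4)
i=3: min(r-i=1, Z[1]=0)=0; Z[3]=0
i=4: fresh scan; Z[4]=0
i=5: fresh scan; Z[5]=0
i=6: fresh scan; Z[6]=0
i=7: fresh scan; Z[7]=0
i=8: fresh scan; Z[8]=2 grow→box=[8,10)
i=9: min(r-i=1, Z[1]=0)=0; Z[9]=0
i=10: fresh scan; Z[10]=0
i=11: fresh scan; Z[11]=0
i=12: fresh scan; Z[12]=0
i=13: fresh scan; Z[13]=5 grow→box=[13,18)
i=14: min(r-i=4, Z[1]=0)=0; Z[14]=0
i=15: min(r-i=3, Z[2]=2)=2; Z[15]=2
i=16: min(r-i=2, Z[3]=0)=0; Z[16]=0
i=17: min(r-i=1, Z[4]=0)=0; Z[17]=0
i=18: fresh scan; Z[18]=0
i=19: fresh scan; Z[19]=0
i=20: fresh scan; Z[20]=0
i=21: fresh scan; Z[21]=0
i=22: fresh scan; Z[22]=0
i=23: fresh scan; Z[23]=0

[24, 0, 2, 0, 0, 0, 0, 0, 2, 0, 0, 0, 0, 5, 0, 2, 0, 0, 0, 0, 0, 0, 0, 0]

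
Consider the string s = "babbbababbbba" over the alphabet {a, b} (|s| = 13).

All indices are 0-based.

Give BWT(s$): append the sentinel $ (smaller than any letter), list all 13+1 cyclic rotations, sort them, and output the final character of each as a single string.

abbbbbb$abbbaa

rank  rotation        last
    0  $babbbababbbba  a
    1  a$babbbababbbb  b
    2  ababbbba$babbb  b
    3  abbbababbbba$b  b
    4  abbbba$babbbab  b
    5  ba$babbbababbb  b
    6  bababbbba$babb  b
    7  babbbababbbba$  $
    8  babbbba$babbba  a
    9  bba$babbbababb  b
   10  bbababbbba$bab  b
   11  bbba$babbbabab  b
   12  bbbababbbba$ba  a
   13  bbbba$babbbaba  a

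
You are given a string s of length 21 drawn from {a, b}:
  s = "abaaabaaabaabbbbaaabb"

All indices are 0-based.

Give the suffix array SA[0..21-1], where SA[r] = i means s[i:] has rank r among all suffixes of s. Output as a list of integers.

sorted suffixes:
  #0 SA[0]=2  'aaabaaabaabbbbaaabb'
  #1 SA[1]=6  'aaabaabbbbaaabb'
  #2 SA[2]=16  'aaabb'
  #3 SA[3]=3  'aabaaabaabbbbaaabb'
  #4 SA[4]=7  'aabaabbbbaaabb'
  #5 SA[5]=17  'aabb'
  #6 SA[6]=10  'aabbbbaaabb'
  #7 SA[7]=0  'abaaabaaabaabbbbaaabb'
  #8 SA[8]=4  'abaaabaabbbbaaabb'
  #9 SA[9]=8  'abaabbbbaaabb'
  #10 SA[10]=18  'abb'
  #11 SA[11]=11  'abbbbaaabb'
  #12 SA[12]=20  'b'
  #13 SA[13]=1  'baaabaaabaabbbbaaabb'
  #14 SA[14]=5  'baaabaabbbbaaabb'
  #15 SA[15]=15  'baaabb'
  #16 SA[16]=9  'baabbbbaaabb'
  #17 SA[17]=19  'bb'
  #18 SA[18]=14  'bbaaabb'
  #19 SA[19]=13  'bbbaaabb'
  #20 SA[20]=12  'bbbbaaabb'

[2, 6, 16, 3, 7, 17, 10, 0, 4, 8, 18, 11, 20, 1, 5, 15, 9, 19, 14, 13, 12]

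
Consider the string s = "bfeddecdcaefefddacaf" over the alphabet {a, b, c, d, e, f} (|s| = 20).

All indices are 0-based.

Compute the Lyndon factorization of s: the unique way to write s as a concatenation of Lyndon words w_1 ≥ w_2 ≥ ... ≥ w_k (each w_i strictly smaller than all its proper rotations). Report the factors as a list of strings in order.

["bfeddecdc", "aefefdd", "acaf"]

emit factor 1: 'bfeddecdc' (i=0, period=9)
emit factor 2: 'aefefdd' (i=9, period=7)
emit factor 3: 'acaf' (i=16, period=4)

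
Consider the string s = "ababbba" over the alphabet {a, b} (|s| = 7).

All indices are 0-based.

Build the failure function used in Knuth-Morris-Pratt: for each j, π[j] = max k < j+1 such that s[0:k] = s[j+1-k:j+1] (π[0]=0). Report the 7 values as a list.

[0, 0, 1, 2, 0, 0, 1]

π[0] = 0
j=1 s[j]='b': π[1]=0 (border '')
j=2 s[j]='a': π[2]=1 (border 'a')
j=3 s[j]='b': π[3]=2 (border 'ab')
j=4 s[j]='b': k: 2→0; π[4]=0 (border '')
j=5 s[j]='b': π[5]=0 (border '')
j=6 s[j]='a': π[6]=1 (border 'a')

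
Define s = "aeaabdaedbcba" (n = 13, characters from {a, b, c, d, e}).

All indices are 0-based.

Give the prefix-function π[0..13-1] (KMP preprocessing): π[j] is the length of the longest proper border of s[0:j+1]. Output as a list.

π[0] = 0
j=1 s[j]='e': π[1]=0 (border '')
j=2 s[j]='a': π[2]=1 (border 'a')
j=3 s[j]='a': k: 1→0; π[3]=1 (border 'a')
j=4 s[j]='b': k: 1→0; π[4]=0 (border '')
j=5 s[j]='d': π[5]=0 (border '')
j=6 s[j]='a': π[6]=1 (border 'a')
j=7 s[j]='e': π[7]=2 (border 'ae')
j=8 s[j]='d': k: 2→0; π[8]=0 (border '')
j=9 s[j]='b': π[9]=0 (border '')
j=10 s[j]='c': π[10]=0 (border '')
j=11 s[j]='b': π[11]=0 (border '')
j=12 s[j]='a': π[12]=1 (border 'a')

[0, 0, 1, 1, 0, 0, 1, 2, 0, 0, 0, 0, 1]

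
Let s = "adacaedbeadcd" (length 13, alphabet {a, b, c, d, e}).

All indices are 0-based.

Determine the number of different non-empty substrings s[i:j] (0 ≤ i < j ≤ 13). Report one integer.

82

rank→(start, suffix):
  0 → (2, 'acaedbeadcd')
  1 → (0, 'adacaedbeadcd')
  2 → (9, 'adcd')
  3 → (4, 'aedbeadcd')
  4 → (7, 'beadcd')
  5 → (3, 'caedbeadcd')
  6 → (11, 'cd')
  7 → (12, 'd')
  8 → (1, 'dacaedbeadcd')
  9 → (6, 'dbeadcd')
  10 → (10, 'dcd')
  11 → (8, 'eadcd')
  12 → (5, 'edbeadcd')

SA = [2, 0, 9, 4, 7, 3, 11, 12, 1, 6, 10, 8, 5]
i: (SA[i-1],SA[i]) lcp shared
  1: (2,0) 1 'a'
  2: (0,9) 2 'ad'
  3: (9,4) 1 'a'
  4: (4,7) 0 ''
  5: (7,3) 0 ''
  6: (3,11) 1 'c'
  7: (11,12) 0 ''
  8: (12,1) 1 'd'
  9: (1,6) 1 'd'
  10: (6,10) 1 'd'
  11: (10,8) 0 ''
  12: (8,5) 1 'e'

n(n+1)/2 = 13·14/2 = 91
Σ LCP = 0 + 1 + 2 + 1 + 0 + 0 + 1 + 0 + 1 + 1 + 1 + 0 + 1 = 9
distinct = 91 − 9 = 82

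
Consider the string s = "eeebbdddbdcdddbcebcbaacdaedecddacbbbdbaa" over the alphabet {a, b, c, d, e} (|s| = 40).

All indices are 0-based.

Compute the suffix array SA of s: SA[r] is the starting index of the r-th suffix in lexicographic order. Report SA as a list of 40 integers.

rank→(start, suffix):
  0 → (39, 'a')
  1 → (38, 'aa')
  2 → (20, 'aacdaedecddacbbbdbaa')
  3 → (31, 'acbbbdbaa')
  4 → (21, 'acdaedecddacbbbdbaa')
  5 → (24, 'aedecddacbbbdbaa')
  6 → (37, 'baa')
  7 → (19, 'baacdaedecddacbbbdbaa')
  8 → (33, 'bbbdbaa')
  9 → (34, 'bbdbaa')
  10 → (3, 'bbdddbdcdddbcebcbaacdaedecddacbbbdbaa')
  11 → (17, 'bcbaacdaedecddacbbbdbaa')
  12 → (14, 'bcebcbaacdaedecddacbbbdbaa')
  13 → (35, 'bdbaa')
  14 → (8, 'bdcdddbcebcbaacdaedecddacbbbdbaa')
  15 → (4, 'bdddbdcdddbcebcbaacdaedecddacbbbdbaa')
  16 → (18, 'cbaacdaedecddacbbbdbaa')
  17 → (32, 'cbbbdbaa')
  18 → (22, 'cdaedecddacbbbdbaa')
  19 → (28, 'cddacbbbdbaa')
  20 → (10, 'cdddbcebcbaacdaedecddacbbbdbaa')
  21 → (15, 'cebcbaacdaedecddacbbbdbaa')
  22 → (30, 'dacbbbdbaa')
  23 → (23, 'daedecddacbbbdbaa')
  24 → (36, 'dbaa')
  25 → (13, 'dbcebcbaacdaedecddacbbbdbaa')
  26 → (7, 'dbdcdddbcebcbaacdaedecddacbbbdbaa')
  27 → (9, 'dcdddbcebcbaacdaedecddacbbbdbaa')
  28 → (29, 'ddacbbbdbaa')
  29 → (12, 'ddbcebcbaacdaedecddacbbbdbaa')
  30 → (6, 'ddbdcdddbcebcbaacdaedecddacbbbdbaa')
  31 → (11, 'dddbcebcbaacdaedecddacbbbdbaa')
  32 → (5, 'dddbdcdddbcebcbaacdaedecddacbbbdbaa')
  33 → (26, 'decddacbbbdbaa')
  34 → (2, 'ebbdddbdcdddbcebcbaacdaedecddacbbbdbaa')
  35 → (16, 'ebcbaacdaedecddacbbbdbaa')
  36 → (27, 'ecddacbbbdbaa')
  37 → (25, 'edecddacbbbdbaa')
  38 → (1, 'eebbdddbdcdddbcebcbaacdaedecddacbbbdbaa')
  39 → (0, 'eeebbdddbdcdddbcebcbaacdaedecddacbbbdbaa')

[39, 38, 20, 31, 21, 24, 37, 19, 33, 34, 3, 17, 14, 35, 8, 4, 18, 32, 22, 28, 10, 15, 30, 23, 36, 13, 7, 9, 29, 12, 6, 11, 5, 26, 2, 16, 27, 25, 1, 0]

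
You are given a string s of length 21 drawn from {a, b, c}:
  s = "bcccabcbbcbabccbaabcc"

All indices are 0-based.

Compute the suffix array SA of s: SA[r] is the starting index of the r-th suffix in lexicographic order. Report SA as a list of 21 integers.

sorted suffixes:
  #0 SA[0]=16  'aabcc'
  #1 SA[1]=4  'abcbbcbabccbaabcc'
  #2 SA[2]=17  'abcc'
  #3 SA[3]=11  'abccbaabcc'
  #4 SA[4]=15  'baabcc'
  #5 SA[5]=10  'babccbaabcc'
  #6 SA[6]=7  'bbcbabccbaabcc'
  #7 SA[7]=8  'bcbabccbaabcc'
  #8 SA[8]=5  'bcbbcbabccbaabcc'
  #9 SA[9]=18  'bcc'
  #10 SA[10]=12  'bccbaabcc'
  #11 SA[11]=0  'bcccabcbbcbabccbaabcc'
  #12 SA[12]=20  'c'
  #13 SA[13]=3  'cabcbbcbabccbaabcc'
  #14 SA[14]=14  'cbaabcc'
  #15 SA[15]=9  'cbabccbaabcc'
  #16 SA[16]=6  'cbbcbabccbaabcc'
  #17 SA[17]=19  'cc'
  #18 SA[18]=2  'ccabcbbcbabccbaabcc'
  #19 SA[19]=13  'ccbaabcc'
  #20 SA[20]=1  'cccabcbbcbabccbaabcc'

[16, 4, 17, 11, 15, 10, 7, 8, 5, 18, 12, 0, 20, 3, 14, 9, 6, 19, 2, 13, 1]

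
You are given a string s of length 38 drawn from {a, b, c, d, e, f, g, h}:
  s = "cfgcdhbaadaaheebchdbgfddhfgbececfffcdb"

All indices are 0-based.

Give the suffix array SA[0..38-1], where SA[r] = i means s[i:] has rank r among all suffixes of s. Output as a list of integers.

sorted suffixes:
  #0 SA[0]=7  'aadaaheebchdbgfddhfgbececfffcdb'
  #1 SA[1]=10  'aaheebchdbgfddhfgbececfffcdb'
  #2 SA[2]=8  'adaaheebchdbgfddhfgbececfffcdb'
  #3 SA[3]=11  'aheebchdbgfddhfgbececfffcdb'
  #4 SA[4]=37  'b'
  #5 SA[5]=6  'baadaaheebchdbgfddhfgbececfffcdb'
  #6 SA[6]=15  'bchdbgfddhfgbececfffcdb'
  #7 SA[7]=27  'bececfffcdb'
  #8 SA[8]=19  'bgfddhfgbececfffcdb'
  #9 SA[9]=35  'cdb'
  #10 SA[10]=3  'cdhbaadaaheebchdbgfddhfgbececfffcdb'
  #11 SA[11]=29  'cecfffcdb'
  #12 SA[12]=31  'cfffcdb'
  #13 SA[13]=0  'cfgcdhbaadaaheebchdbgfddhfgbececfffcdb'
  #14 SA[14]=16  'chdbgfddhfgbececfffcdb'
  #15 SA[15]=9  'daaheebchdbgfddhfgbececfffcdb'
  #16 SA[16]=36  'db'
  #17 SA[17]=18  'dbgfddhfgbececfffcdb'
  #18 SA[18]=22  'ddhfgbececfffcdb'
  #19 SA[19]=4  'dhbaadaaheebchdbgfddhfgbececfffcdb'
  #20 SA[20]=23  'dhfgbececfffcdb'
  #21 SA[21]=14  'ebchdbgfddhfgbececfffcdb'
  #22 SA[22]=28  'ececfffcdb'
  #23 SA[23]=30  'ecfffcdb'
  #24 SA[24]=13  'eebchdbgfddhfgbececfffcdb'
  #25 SA[25]=34  'fcdb'
  #26 SA[26]=21  'fddhfgbececfffcdb'
  #27 SA[27]=33  'ffcdb'
  #28 SA[28]=32  'fffcdb'
  #29 SA[29]=25  'fgbececfffcdb'
  #30 SA[30]=1  'fgcdhbaadaaheebchdbgfddhfgbececfffcdb'
  #31 SA[31]=26  'gbececfffcdb'
  #32 SA[32]=2  'gcdhbaadaaheebchdbgfddhfgbececfffcdb'
  #33 SA[33]=20  'gfddhfgbececfffcdb'
  #34 SA[34]=5  'hbaadaaheebchdbgfddhfgbececfffcdb'
  #35 SA[35]=17  'hdbgfddhfgbececfffcdb'
  #36 SA[36]=12  'heebchdbgfddhfgbececfffcdb'
  #37 SA[37]=24  'hfgbececfffcdb'

[7, 10, 8, 11, 37, 6, 15, 27, 19, 35, 3, 29, 31, 0, 16, 9, 36, 18, 22, 4, 23, 14, 28, 30, 13, 34, 21, 33, 32, 25, 1, 26, 2, 20, 5, 17, 12, 24]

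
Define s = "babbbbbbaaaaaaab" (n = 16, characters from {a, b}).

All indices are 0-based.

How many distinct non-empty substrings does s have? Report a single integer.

95

sorted suffixes:
  #0 SA[0]=8  'aaaaaaab'
  #1 SA[1]=9  'aaaaaab'
  #2 SA[2]=10  'aaaaab'
  #3 SA[3]=11  'aaaab'
  #4 SA[4]=12  'aaab'
  #5 SA[5]=13  'aab'
  #6 SA[6]=14  'ab'
  #7 SA[7]=1  'abbbbbbaaaaaaab'
  #8 SA[8]=15  'b'
  #9 SA[9]=7  'baaaaaaab'
  #10 SA[10]=0  'babbbbbbaaaaaaab'
  #11 SA[11]=6  'bbaaaaaaab'
  #12 SA[12]=5  'bbbaaaaaaab'
  #13 SA[13]=4  'bbbbaaaaaaab'
  #14 SA[14]=3  'bbbbbaaaaaaab'
  #15 SA[15]=2  'bbbbbbaaaaaaab'

SA = [8, 9, 10, 11, 12, 13, 14, 1, 15, 7, 0, 6, 5, 4, 3, 2]
i: (SA[i-1],SA[i]) lcp shared
  1: (8,9) 6 'aaaaaa'
  2: (9,10) 5 'aaaaa'
  3: (10,11) 4 'aaaa'
  4: (11,12) 3 'aaa'
  5: (12,13) 2 'aa'
  6: (13,14) 1 'a'
  7: (14,1) 2 'ab'
  8: (1,15) 0 ''
  9: (15,7) 1 'b'
  10: (7,0) 2 'ba'
  11: (0,6) 1 'b'
  12: (6,5) 2 'bb'
  13: (5,4) 3 'bbb'
  14: (4,3) 4 'bbbb'
  15: (3,2) 5 'bbbbb'

n(n+1)/2 = 16·17/2 = 136
Σ LCP = 0 + 6 + 5 + 4 + 3 + 2 + 1 + 2 + 0 + 1 + 2 + 1 + 2 + 3 + 4 + 5 = 41
distinct = 136 − 41 = 95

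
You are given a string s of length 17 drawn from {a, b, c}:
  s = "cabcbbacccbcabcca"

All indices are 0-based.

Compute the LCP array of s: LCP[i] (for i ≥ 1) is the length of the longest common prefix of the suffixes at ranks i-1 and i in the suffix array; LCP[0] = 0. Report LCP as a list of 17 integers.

[0, 1, 3, 1, 0, 1, 1, 2, 2, 0, 2, 4, 1, 2, 1, 2, 2]

rank→(start, suffix):
  0 → (16, 'a')
  1 → (1, 'abcbbacccbcabcca')
  2 → (12, 'abcca')
  3 → (6, 'acccbcabcca')
  4 → (5, 'bacccbcabcca')
  5 → (4, 'bbacccbcabcca')
  6 → (10, 'bcabcca')
  7 → (2, 'bcbbacccbcabcca')
  8 → (13, 'bcca')
  9 → (15, 'ca')
  10 → (0, 'cabcbbacccbcabcca')
  11 → (11, 'cabcca')
  12 → (3, 'cbbacccbcabcca')
  13 → (9, 'cbcabcca')
  14 → (14, 'cca')
  15 → (8, 'ccbcabcca')
  16 → (7, 'cccbcabcca')

SA = [16, 1, 12, 6, 5, 4, 10, 2, 13, 15, 0, 11, 3, 9, 14, 8, 7]
rank  pair      lcp
   1  s[16:],s[1:]  1  'a'
   2  s[1:],s[12:]  3  'abc'
   3  s[12:],s[6:]  1  'a'
   4  s[6:],s[5:]  0  ''
   5  s[5:],s[4:]  1  'b'
   6  s[4:],s[10:]  1  'b'
   7  s[10:],s[2:]  2  'bc'
   8  s[2:],s[13:]  2  'bc'
   9  s[13:],s[15:]  0  ''
  10  s[15:],s[0:]  2  'ca'
  11  s[0:],s[11:]  4  'cabc'
  12  s[11:],s[3:]  1  'c'
  13  s[3:],s[9:]  2  'cb'
  14  s[9:],s[14:]  1  'c'
  15  s[14:],s[8:]  2  'cc'
  16  s[8:],s[7:]  2  'cc'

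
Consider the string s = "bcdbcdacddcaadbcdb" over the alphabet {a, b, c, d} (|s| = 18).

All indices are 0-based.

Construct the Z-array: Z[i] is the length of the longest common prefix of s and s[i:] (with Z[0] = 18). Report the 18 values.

[18, 0, 0, 3, 0, 0, 0, 0, 0, 0, 0, 0, 0, 0, 4, 0, 0, 1]

Z[0]=18
i=1: fresh scan; Z[1]=0
i=2: fresh scan; Z[2]=0
i=3: fresh scan; Z[3]=3 grow→box=[3,6)
i=4: min(r-i=2, Z[1]=0)=0; Z[4]=0
i=5: min(r-i=1, Z[2]=0)=0; Z[5]=0
i=6: fresh scan; Z[6]=0
i=7: fresh scan; Z[7]=0
i=8: fresh scan; Z[8]=0
i=9: fresh scan; Z[9]=0
i=10: fresh scan; Z[10]=0
i=11: fresh scan; Z[11]=0
i=12: fresh scan; Z[12]=0
i=13: fresh scan; Z[13]=0
i=14: fresh scan; Z[14]=4 grow→box=[14,18)
i=15: min(r-i=3, Z[1]=0)=0; Z[15]=0
i=16: min(r-i=2, Z[2]=0)=0; Z[16]=0
i=17: min(r-i=1, Z[3]=3)=1; Z[17]=1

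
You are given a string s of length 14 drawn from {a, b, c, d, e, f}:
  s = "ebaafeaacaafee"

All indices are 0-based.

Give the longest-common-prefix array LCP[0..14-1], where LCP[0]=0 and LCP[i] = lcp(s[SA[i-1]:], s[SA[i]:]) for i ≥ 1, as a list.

rank | idx | suffix
   0 |   6 | aacaafee
   1 |   2 | aafeaacaafee
   2 |   9 | aafee
   3 |   7 | acaafee
   4 |   3 | afeaacaafee
   5 |  10 | afee
   6 |   1 | baafeaacaafee
   7 |   8 | caafee
   8 |  13 | e
   9 |   5 | eaacaafee
  10 |   0 | ebaafeaacaafee
  11 |  12 | ee
  12 |   4 | feaacaafee
  13 |  11 | fee

SA = [6, 2, 9, 7, 3, 10, 1, 8, 13, 5, 0, 12, 4, 11]
[i] adj suffixes → lcp
  [1] 6/2 → 2 ('aa')
  [2] 2/9 → 4 ('aafe')
  [3] 9/7 → 1 ('a')
  [4] 7/3 → 1 ('a')
  [5] 3/10 → 3 ('afe')
  [6] 10/1 → 0 ('')
  [7] 1/8 → 0 ('')
  [8] 8/13 → 0 ('')
  [9] 13/5 → 1 ('e')
  [10] 5/0 → 1 ('e')
  [11] 0/12 → 1 ('e')
  [12] 12/4 → 0 ('')
  [13] 4/11 → 2 ('fe')

[0, 2, 4, 1, 1, 3, 0, 0, 0, 1, 1, 1, 0, 2]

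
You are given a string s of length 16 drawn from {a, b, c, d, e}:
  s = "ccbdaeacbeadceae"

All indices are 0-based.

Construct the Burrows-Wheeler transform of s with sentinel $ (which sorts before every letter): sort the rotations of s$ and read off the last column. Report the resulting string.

rank  rotation           last
    0  $ccbdaeacbeadceae  e
    1  acbeadceae$ccbdae  e
    2  adceae$ccbdaeacbe  e
    3  ae$ccbdaeacbeadce  e
    4  aeacbeadceae$ccbd  d
    5  bdaeacbeadceae$cc  c
    6  beadceae$ccbdaeac  c
    7  cbdaeacbeadceae$c  c
    8  cbeadceae$ccbdaea  a
    9  ccbdaeacbeadceae$  $
   10  ceae$ccbdaeacbead  d
   11  daeacbeadceae$ccb  b
   12  dceae$ccbdaeacbea  a
   13  e$ccbdaeacbeadcea  a
   14  eacbeadceae$ccbda  a
   15  eadceae$ccbdaeacb  b
   16  eae$ccbdaeacbeadc  c

eeeedccca$dbaaabc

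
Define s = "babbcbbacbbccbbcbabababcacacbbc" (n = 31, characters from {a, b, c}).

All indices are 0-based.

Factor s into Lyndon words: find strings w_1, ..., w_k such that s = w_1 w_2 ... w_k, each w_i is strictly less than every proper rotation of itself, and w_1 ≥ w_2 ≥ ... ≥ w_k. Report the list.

emit factor 1: 'b' (i=0, period=1)
emit factor 2: 'abbcbbacbbccbbcb' (i=1, period=16)
emit factor 3: 'abababcacacbbc' (i=17, period=14)

["b", "abbcbbacbbccbbcb", "abababcacacbbc"]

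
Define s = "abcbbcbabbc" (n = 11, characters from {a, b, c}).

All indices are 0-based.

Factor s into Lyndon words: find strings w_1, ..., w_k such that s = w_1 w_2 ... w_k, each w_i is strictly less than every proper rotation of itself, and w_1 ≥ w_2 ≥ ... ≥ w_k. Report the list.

["abcbbcb", "abbc"]

emit factor 1: 'abcbbcb' (i=0, period=7)
emit factor 2: 'abbc' (i=7, period=4)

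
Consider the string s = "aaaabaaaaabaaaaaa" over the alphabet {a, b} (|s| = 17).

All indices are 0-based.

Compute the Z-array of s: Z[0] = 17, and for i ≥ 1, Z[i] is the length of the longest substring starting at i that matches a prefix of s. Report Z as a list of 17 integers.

Z[0]=17
i=1: i≥r, start 0; Z[1]=3 extend→box=[1,4)
i=2: min(r-i=2, Z[1]=3)=2; Z[2]=2
i=3: min(r-i=1, Z[2]=2)=1; Z[3]=1
i=4: i≥r, start 0; Z[4]=0
i=5: i≥r, start 0; Z[5]=4 extend→box=[5,9)
i=6: min(r-i=3, Z[1]=3)=3; Z[6]=10 extend→box=[6,16)
i=7: min(r-i=9, Z[1]=3)=3; Z[7]=3
i=8: min(r-i=8, Z[2]=2)=2; Z[8]=2
i=9: min(r-i=7, Z[3]=1)=1; Z[9]=1
i=10: min(r-i=6, Z[4]=0)=0; Z[10]=0
i=11: min(r-i=5, Z[5]=4)=4; Z[11]=4
i=12: min(r-i=4, Z[6]=10)=4; Z[12]=4
i=13: min(r-i=3, Z[7]=3)=3; Z[13]=4 extend→box=[13,17)
i=14: min(r-i=3, Z[1]=3)=3; Z[14]=3
i=15: min(r-i=2, Z[2]=2)=2; Z[15]=2
i=16: min(r-i=1, Z[3]=1)=1; Z[16]=1

[17, 3, 2, 1, 0, 4, 10, 3, 2, 1, 0, 4, 4, 4, 3, 2, 1]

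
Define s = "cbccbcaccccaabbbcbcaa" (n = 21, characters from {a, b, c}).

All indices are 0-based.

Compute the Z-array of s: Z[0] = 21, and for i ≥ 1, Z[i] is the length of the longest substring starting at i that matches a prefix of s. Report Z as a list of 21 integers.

Z[0]=21
i=1: i≥r, start 0; Z[1]=0
i=2: i≥r, start 0; Z[2]=1 extend→box=[2,3)
i=3: i≥r, start 0; Z[3]=3 extend→box=[3,6)
i=4: min(r-i=2, Z[1]=0)=0; Z[4]=0
i=5: min(r-i=1, Z[2]=1)=1; Z[5]=1
i=6: i≥r, start 0; Z[6]=0
i=7: i≥r, start 0; Z[7]=1 extend→box=[7,8)
i=8: i≥r, start 0; Z[8]=1 extend→box=[8,9)
i=9: i≥r, start 0; Z[9]=1 extend→box=[9,10)
i=10: i≥r, start 0; Z[10]=1 extend→box=[10,11)
i=11: i≥r, start 0; Z[11]=0
i=12: i≥r, start 0; Z[12]=0
i=13: i≥r, start 0; Z[13]=0
i=14: i≥r, start 0; Z[14]=0
i=15: i≥r, start 0; Z[15]=0
i=16: i≥r, start 0; Z[16]=3 extend→box=[16,19)
i=17: min(r-i=2, Z[1]=0)=0; Z[17]=0
i=18: min(r-i=1, Z[2]=1)=1; Z[18]=1
i=19: i≥r, start 0; Z[19]=0
i=20: i≥r, start 0; Z[20]=0

[21, 0, 1, 3, 0, 1, 0, 1, 1, 1, 1, 0, 0, 0, 0, 0, 3, 0, 1, 0, 0]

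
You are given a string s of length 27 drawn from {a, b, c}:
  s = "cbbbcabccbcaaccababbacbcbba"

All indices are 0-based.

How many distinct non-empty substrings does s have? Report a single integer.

sorted suffixes:
  #0 SA[0]=26  'a'
  #1 SA[1]=11  'aaccababbacbcbba'
  #2 SA[2]=15  'ababbacbcbba'
  #3 SA[3]=17  'abbacbcbba'
  #4 SA[4]=5  'abccbcaaccababbacbcbba'
  #5 SA[5]=20  'acbcbba'
  #6 SA[6]=12  'accababbacbcbba'
  #7 SA[7]=25  'ba'
  #8 SA[8]=16  'babbacbcbba'
  #9 SA[9]=19  'bacbcbba'
  #10 SA[10]=24  'bba'
  #11 SA[11]=18  'bbacbcbba'
  #12 SA[12]=1  'bbbcabccbcaaccababbacbcbba'
  #13 SA[13]=2  'bbcabccbcaaccababbacbcbba'
  #14 SA[14]=9  'bcaaccababbacbcbba'
  #15 SA[15]=3  'bcabccbcaaccababbacbcbba'
  #16 SA[16]=22  'bcbba'
  #17 SA[17]=6  'bccbcaaccababbacbcbba'
  #18 SA[18]=10  'caaccababbacbcbba'
  #19 SA[19]=14  'cababbacbcbba'
  #20 SA[20]=4  'cabccbcaaccababbacbcbba'
  #21 SA[21]=23  'cbba'
  #22 SA[22]=0  'cbbbcabccbcaaccababbacbcbba'
  #23 SA[23]=8  'cbcaaccababbacbcbba'
  #24 SA[24]=21  'cbcbba'
  #25 SA[25]=13  'ccababbacbcbba'
  #26 SA[26]=7  'ccbcaaccababbacbcbba'

SA = [26, 11, 15, 17, 5, 20, 12, 25, 16, 19, 24, 18, 1, 2, 9, 3, 22, 6, 10, 14, 4, 23, 0, 8, 21, 13, 7]
i: (SA[i-1],SA[i]) lcp shared
  1: (26,11) 1 'a'
  2: (11,15) 1 'a'
  3: (15,17) 2 'ab'
  4: (17,5) 2 'ab'
  5: (5,20) 1 'a'
  6: (20,12) 2 'ac'
  7: (12,25) 0 ''
  8: (25,16) 2 'ba'
  9: (16,19) 2 'ba'
  10: (19,24) 1 'b'
  11: (24,18) 3 'bba'
  12: (18,1) 2 'bb'
  13: (1,2) 2 'bb'
  14: (2,9) 1 'b'
  15: (9,3) 3 'bca'
  16: (3,22) 2 'bc'
  17: (22,6) 2 'bc'
  18: (6,10) 0 ''
  19: (10,14) 2 'ca'
  20: (14,4) 3 'cab'
  21: (4,23) 1 'c'
  22: (23,0) 3 'cbb'
  23: (0,8) 2 'cb'
  24: (8,21) 3 'cbc'
  25: (21,13) 1 'c'
  26: (13,7) 2 'cc'

n(n+1)/2 = 27·28/2 = 378
Σ LCP = 0 + 1 + 1 + 2 + 2 + 1 + 2 + 0 + 2 + 2 + 1 + 3 + 2 + 2 + 1 + 3 + 2 + 2 + 0 + 2 + 3 + 1 + 3 + 2 + 3 + 1 + 2 = 46
distinct = 378 − 46 = 332

332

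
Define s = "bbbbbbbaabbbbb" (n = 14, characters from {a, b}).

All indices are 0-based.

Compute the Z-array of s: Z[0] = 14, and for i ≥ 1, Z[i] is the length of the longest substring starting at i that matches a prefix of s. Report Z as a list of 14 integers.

Z[0]=14
i=1: i≥r, start 0; Z[1]=6 scan→box=[1,7)
i=2: min(r-i=5, Z[1]=6)=5; Z[2]=5
i=3: min(r-i=4, Z[2]=5)=4; Z[3]=4
i=4: min(r-i=3, Z[3]=4)=3; Z[4]=3
i=5: min(r-i=2, Z[4]=3)=2; Z[5]=2
i=6: min(r-i=1, Z[5]=2)=1; Z[6]=1
i=7: i≥r, start 0; Z[7]=0
i=8: i≥r, start 0; Z[8]=0
i=9: i≥r, start 0; Z[9]=5 scan→box=[9,14)
i=10: min(r-i=4, Z[1]=6)=4; Z[10]=4
i=11: min(r-i=3, Z[2]=5)=3; Z[11]=3
i=12: min(r-i=2, Z[3]=4)=2; Z[12]=2
i=13: min(r-i=1, Z[4]=3)=1; Z[13]=1

[14, 6, 5, 4, 3, 2, 1, 0, 0, 5, 4, 3, 2, 1]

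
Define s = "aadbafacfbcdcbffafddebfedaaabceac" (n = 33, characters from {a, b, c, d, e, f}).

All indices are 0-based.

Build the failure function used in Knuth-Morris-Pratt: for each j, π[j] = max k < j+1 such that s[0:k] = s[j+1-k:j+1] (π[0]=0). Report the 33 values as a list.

[0, 1, 0, 0, 1, 0, 1, 0, 0, 0, 0, 0, 0, 0, 0, 0, 1, 0, 0, 0, 0, 0, 0, 0, 0, 1, 2, 2, 0, 0, 0, 1, 0]

π[0] = 0
j=1 s[j]='a': π[1]=1 (border 'a')
j=2 s[j]='d': k: 1→0; π[2]=0 (border '')
j=3 s[j]='b': π[3]=0 (border '')
j=4 s[j]='a': π[4]=1 (border 'a')
j=5 s[j]='f': k: 1→0; π[5]=0 (border '')
j=6 s[j]='a': π[6]=1 (border 'a')
j=7 s[j]='c': k: 1→0; π[7]=0 (border '')
j=8 s[j]='f': π[8]=0 (border '')
j=9 s[j]='b': π[9]=0 (border '')
j=10 s[j]='c': π[10]=0 (border '')
j=11 s[j]='d': π[11]=0 (border '')
j=12 s[j]='c': π[12]=0 (border '')
j=13 s[j]='b': π[13]=0 (border '')
j=14 s[j]='f': π[14]=0 (border '')
j=15 s[j]='f': π[15]=0 (border '')
j=16 s[j]='a': π[16]=1 (border 'a')
j=17 s[j]='f': k: 1→0; π[17]=0 (border '')
j=18 s[j]='d': π[18]=0 (border '')
j=19 s[j]='d': π[19]=0 (border '')
j=20 s[j]='e': π[20]=0 (border '')
j=21 s[j]='b': π[21]=0 (border '')
j=22 s[j]='f': π[22]=0 (border '')
j=23 s[j]='e': π[23]=0 (border '')
j=24 s[j]='d': π[24]=0 (border '')
j=25 s[j]='a': π[25]=1 (border 'a')
j=26 s[j]='a': π[26]=2 (border 'aa')
j=27 s[j]='a': k: 2→1; π[27]=2 (border 'aa')
j=28 s[j]='b': k: 2→1→0; π[28]=0 (border '')
j=29 s[j]='c': π[29]=0 (border '')
j=30 s[j]='e': π[30]=0 (border '')
j=31 s[j]='a': π[31]=1 (border 'a')
j=32 s[j]='c': k: 1→0; π[32]=0 (border '')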